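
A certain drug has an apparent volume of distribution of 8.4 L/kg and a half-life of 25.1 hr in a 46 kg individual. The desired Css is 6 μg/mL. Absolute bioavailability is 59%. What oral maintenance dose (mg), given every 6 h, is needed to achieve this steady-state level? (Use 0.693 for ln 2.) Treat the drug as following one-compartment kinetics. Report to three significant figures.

651 mg

Total Vd = 8.4 × 46 = 386.4 L
CL = ln 2 · Vd / t½ = 0.693 × 386.4 / 25.1 = 10.67 L/h
D = CL × Css × τ / F = 10.67 × 6 × 6 / 0.59 = 651.1 mg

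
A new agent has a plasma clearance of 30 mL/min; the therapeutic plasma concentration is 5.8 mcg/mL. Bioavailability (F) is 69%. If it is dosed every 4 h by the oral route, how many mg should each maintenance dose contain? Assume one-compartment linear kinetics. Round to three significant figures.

60.5 mg

Convert clearance: 30 mL/min × 60 min/h ÷ 1000 mL/L = 1.800 L/h
D = CL × Css × τ / F = 1.800 × 5.8 × 4 / 0.69 = 60.52 mg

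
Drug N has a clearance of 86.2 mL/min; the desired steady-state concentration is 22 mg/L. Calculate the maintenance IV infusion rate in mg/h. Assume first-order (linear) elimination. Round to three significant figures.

CL = 86.2 mL/min = 86.2 × 0.06 = 5.172 L/h
At steady state, infusion rate equals elimination rate: rate in = CL × Css.
Rate = CL × Css = 5.172 × 22 = 113.8 mg/h

114 mg/h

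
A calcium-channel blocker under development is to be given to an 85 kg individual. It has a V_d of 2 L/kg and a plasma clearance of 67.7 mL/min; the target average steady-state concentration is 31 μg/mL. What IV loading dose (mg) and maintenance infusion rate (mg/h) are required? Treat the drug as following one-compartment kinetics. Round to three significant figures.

Total Vd = 2 × 85 = 170.0 L
LD = Vd · C_target = 170.0 × 31 = 5270 mg
Convert clearance: 67.7 mL/min × 60 min/h ÷ 1000 mL/L = 4.062 L/h
Maintenance: replace elimination → rate = CL × Css = 4.062 × 31 = 125.9 mg/h

(a) 5270 mg; (b) 126 mg/h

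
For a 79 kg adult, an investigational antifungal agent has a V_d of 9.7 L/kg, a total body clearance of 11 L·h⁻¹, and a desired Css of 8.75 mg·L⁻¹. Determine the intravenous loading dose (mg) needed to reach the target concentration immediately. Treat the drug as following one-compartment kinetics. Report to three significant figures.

Vd(total) = 79 kg × 9.7 L/kg = 766.3 L
Loading dose depends on Vd (not clearance): it fills the distribution volume.
LD = Vd × C = 766.3 × 8.750 = 6705 mg

6710 mg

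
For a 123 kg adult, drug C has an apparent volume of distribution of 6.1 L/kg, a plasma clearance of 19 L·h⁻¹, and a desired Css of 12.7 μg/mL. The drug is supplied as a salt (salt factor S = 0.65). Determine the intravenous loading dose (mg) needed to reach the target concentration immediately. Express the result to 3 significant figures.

Vd(total) = 123 kg × 6.1 L/kg = 750.3 L
The loading dose fills Vd to the target concentration; clearance is irrelevant here.
LD = Vd × C / S = 750.3 × 12.70 / 0.65 = 14660 mg

14700 mg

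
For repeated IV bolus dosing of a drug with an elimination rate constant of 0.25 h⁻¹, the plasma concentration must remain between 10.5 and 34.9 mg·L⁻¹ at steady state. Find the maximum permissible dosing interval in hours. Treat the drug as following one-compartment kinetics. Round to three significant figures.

Between IV bolus doses, concentration decays as C = C₀·e^(−kτ), so C_peak/C_trough = e^(kτ).
τ_max = ln(C_peak/C_trough) / k = ln(34.9/10.5) / 0.2500 = 1.201 / 0.2500 = 4.804 h

4.80 h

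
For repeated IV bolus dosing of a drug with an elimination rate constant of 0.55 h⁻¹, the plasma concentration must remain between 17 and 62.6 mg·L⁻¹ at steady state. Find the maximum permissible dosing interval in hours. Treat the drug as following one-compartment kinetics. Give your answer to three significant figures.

2.37 h

Between IV bolus doses, concentration decays as C = C₀·e^(−kτ), so C_peak/C_trough = e^(kτ).
τ_max = ln(C_peak/C_trough) / k = ln(62.6/17) / 0.5500 = 1.304 / 0.5500 = 2.371 h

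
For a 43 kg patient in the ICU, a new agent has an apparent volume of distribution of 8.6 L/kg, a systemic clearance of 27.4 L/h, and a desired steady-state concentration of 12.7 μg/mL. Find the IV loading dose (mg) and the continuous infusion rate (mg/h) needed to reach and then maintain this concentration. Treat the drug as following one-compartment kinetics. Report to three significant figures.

(a) 4700 mg; (b) 348 mg/h

Vd(total) = 43 kg × 8.6 L/kg = 369.8 L
LD = Vd · C_target = 369.8 × 12.7 = 4696 mg
Maintenance infusion rate = CL × Css = 27.40 × 12.7 = 348.0 mg/h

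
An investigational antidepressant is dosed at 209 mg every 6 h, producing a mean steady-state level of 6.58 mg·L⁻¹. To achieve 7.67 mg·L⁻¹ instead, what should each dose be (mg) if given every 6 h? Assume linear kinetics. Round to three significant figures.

With linear kinetics, Css is proportional to dose rate (D/τ) at fixed clearance.
D₂ = D₁ × (Css,target / Css,current) = 209 × 7.67/6.58 = 243.6 mg

244 mg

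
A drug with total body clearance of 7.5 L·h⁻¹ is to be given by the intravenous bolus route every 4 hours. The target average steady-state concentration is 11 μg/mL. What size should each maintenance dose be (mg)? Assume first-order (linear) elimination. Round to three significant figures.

D = CL × Css × τ = 7.500 × 11 × 4 = 330.0 mg

330 mg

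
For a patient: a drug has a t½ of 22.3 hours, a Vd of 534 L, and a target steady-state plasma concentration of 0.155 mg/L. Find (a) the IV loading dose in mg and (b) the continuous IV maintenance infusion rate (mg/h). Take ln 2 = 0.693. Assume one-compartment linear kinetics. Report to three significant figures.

LD = Vd × C = 534.0 × 0.155 = 82.77 mg
CL = 0.693 × Vd / t½ = 0.693 × 534.0 / 22.3 = 16.59 L/h
Infusion rate = CL × Css = 16.59 × 0.155 = 2.571 mg/h

(a) 82.8 mg; (b) 2.57 mg/h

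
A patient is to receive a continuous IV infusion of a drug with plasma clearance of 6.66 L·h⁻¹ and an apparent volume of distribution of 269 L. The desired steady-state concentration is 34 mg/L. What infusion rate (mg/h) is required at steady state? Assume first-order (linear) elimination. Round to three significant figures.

Infusion rate = CL · Css = 6.660 L/h × 34 mg/L = 226.4 mg/h

226 mg/h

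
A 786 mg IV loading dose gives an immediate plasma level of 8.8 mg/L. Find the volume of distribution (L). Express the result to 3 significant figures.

Immediately after an IV bolus, C₀ = Dose / Vd, so Vd = Dose / C₀.
Vd = 786 / 8.8 = 89.32 L

89.3 L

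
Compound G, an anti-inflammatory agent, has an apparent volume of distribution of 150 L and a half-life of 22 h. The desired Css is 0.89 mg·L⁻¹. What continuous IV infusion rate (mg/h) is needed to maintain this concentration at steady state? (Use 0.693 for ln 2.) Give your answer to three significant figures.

4.21 mg/h

CL = 0.693 × Vd / t½ = 0.693 × 150.0 / 22 = 4.725 L/h
Infusion rate = CL × Css = 4.725 × 0.89 = 4.205 mg/h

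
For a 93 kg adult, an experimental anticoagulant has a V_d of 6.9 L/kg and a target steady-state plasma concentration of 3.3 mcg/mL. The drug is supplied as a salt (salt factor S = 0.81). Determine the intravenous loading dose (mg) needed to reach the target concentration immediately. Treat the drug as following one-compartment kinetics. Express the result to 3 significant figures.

Vd(total) = 93 kg × 6.9 L/kg = 641.7 L
LD = Vd × C / S = 641.7 × 3.300 / 0.81 = 2614 mg

2610 mg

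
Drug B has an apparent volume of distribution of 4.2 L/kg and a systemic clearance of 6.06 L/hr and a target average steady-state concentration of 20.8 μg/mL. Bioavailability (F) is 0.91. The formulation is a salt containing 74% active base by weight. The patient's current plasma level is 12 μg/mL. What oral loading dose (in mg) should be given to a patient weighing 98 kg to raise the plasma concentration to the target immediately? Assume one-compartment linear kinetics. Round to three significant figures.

Vd(total) = 98 kg × 4.2 L/kg = 411.6 L
Concentration deficit ΔC = 20.8 − 12 = 8.800 mg/L
LD = Vd × ΔC / F / S = 411.6 × 8.800 / 0.91 / 0.74 = 5379 mg

5380 mg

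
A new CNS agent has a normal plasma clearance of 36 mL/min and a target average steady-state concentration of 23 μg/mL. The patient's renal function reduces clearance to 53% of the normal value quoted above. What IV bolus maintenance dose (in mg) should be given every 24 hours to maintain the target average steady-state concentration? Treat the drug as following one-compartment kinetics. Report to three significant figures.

CL = 36 mL/min = 36 × 0.06 = 2.160 L/h
Patient clearance = 0.53 × 2.160 = 1.145 L/h
D = CL × Css × τ = 1.145 × 23 × 24 = 632.0 mg

632 mg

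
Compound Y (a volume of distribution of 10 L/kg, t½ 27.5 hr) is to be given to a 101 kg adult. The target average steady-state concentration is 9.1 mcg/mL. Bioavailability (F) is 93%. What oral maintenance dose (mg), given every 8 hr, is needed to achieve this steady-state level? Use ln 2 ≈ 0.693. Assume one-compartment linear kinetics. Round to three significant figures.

Vd = 10 L/kg × 101 kg = 1010 L
k = 0.693/27.5 = 0.02520 h⁻¹, so CL = k·Vd = 0.02520 × 1010 = 25.45 L/h
D = CL × Css × τ / F = 25.45 × 9.1 × 8 / 0.93 = 1992 mg

1990 mg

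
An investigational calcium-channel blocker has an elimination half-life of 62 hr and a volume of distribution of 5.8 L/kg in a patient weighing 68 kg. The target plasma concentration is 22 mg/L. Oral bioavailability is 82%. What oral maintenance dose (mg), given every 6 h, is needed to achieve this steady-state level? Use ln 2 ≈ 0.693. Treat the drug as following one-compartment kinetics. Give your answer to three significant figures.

710 mg

Total Vd = 5.8 × 68 = 394.4 L
CL = 0.693 × Vd / t½ = 0.693 × 394.4 / 62 = 4.408 L/h
D = CL × Css × τ / F = 4.408 × 22 × 6 / 0.82 = 709.6 mg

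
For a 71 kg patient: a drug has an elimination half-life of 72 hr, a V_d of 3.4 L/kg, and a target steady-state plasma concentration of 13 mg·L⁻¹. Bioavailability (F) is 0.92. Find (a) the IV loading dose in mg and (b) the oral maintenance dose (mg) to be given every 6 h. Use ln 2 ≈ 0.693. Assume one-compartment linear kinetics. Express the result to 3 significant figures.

Vd(total) = 71 kg × 3.4 L/kg = 241.4 L
LD = Vd × C = 241.4 × 13 = 3138 mg
CL = 0.693 × Vd / t½ = 0.693 × 241.4 / 72 = 2.323 L/h
D = CL × Css × τ / F = 2.323 × 13 × 6 / 0.92 = 197.0 mg

(a) 3140 mg; (b) 197 mg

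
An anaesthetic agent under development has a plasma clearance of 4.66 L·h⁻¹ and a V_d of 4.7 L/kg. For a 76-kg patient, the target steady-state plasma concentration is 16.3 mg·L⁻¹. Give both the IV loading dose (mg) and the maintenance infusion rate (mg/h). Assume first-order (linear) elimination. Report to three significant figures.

Vd(total) = 76 kg × 4.7 L/kg = 357.2 L
Loading: fill Vd to C_target → 357.2 L × 16.3 mg/L = 5822 mg
Infusion rate = 4.660 L/h × 16.3 mg/L = 75.96 mg/h

(a) 5820 mg; (b) 76.0 mg/h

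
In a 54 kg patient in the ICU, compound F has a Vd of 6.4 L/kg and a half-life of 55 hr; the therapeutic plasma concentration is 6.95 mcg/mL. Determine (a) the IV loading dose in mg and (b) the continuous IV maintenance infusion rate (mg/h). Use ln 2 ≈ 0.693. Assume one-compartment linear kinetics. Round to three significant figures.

Vd(total) = 54 kg × 6.4 L/kg = 345.6 L
LD = Vd × C = 345.6 × 6.95 = 2402 mg
CL = 0.693 × Vd / t½ = 0.693 × 345.6 / 55 = 4.355 L/h
Infusion rate = CL × Css = 4.355 × 6.95 = 30.27 mg/h

(a) 2400 mg; (b) 30.3 mg/h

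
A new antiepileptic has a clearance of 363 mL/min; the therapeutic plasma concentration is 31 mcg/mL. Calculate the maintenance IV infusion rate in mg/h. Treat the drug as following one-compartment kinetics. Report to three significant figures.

CL = 363 mL/min × 60/1000 = 21.78 L/h
R₀ = 21.78 × 31 = 675.2 mg/h

675 mg/h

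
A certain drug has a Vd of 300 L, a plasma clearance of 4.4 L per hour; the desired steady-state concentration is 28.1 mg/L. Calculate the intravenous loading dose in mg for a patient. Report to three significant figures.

8430 mg

LD = Vd × C = 300.0 × 28.10 = 8430 mg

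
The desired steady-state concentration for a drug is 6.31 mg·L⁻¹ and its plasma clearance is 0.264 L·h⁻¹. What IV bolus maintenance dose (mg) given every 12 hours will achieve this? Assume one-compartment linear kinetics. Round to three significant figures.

20.0 mg

D = CL × Css × τ = 0.2640 × 6.31 × 12 = 19.99 mg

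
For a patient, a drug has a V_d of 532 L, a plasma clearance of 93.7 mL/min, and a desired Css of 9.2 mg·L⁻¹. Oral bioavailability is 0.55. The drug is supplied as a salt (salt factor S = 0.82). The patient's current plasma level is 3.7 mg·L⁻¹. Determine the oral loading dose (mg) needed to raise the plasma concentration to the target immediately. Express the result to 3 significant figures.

Loading dose depends on Vd (not clearance): it fills the distribution volume.
Concentration deficit ΔC = 9.2 − 3.7 = 5.500 mg/L
LD = Vd × ΔC / F / S = 532.0 × 5.500 / 0.55 / 0.82 = 6488 mg

6490 mg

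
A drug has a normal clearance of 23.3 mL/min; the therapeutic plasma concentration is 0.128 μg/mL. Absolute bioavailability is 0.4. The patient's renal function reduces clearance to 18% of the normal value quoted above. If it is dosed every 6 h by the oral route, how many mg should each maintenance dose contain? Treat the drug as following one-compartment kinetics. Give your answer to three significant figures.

Convert clearance: 23.3 mL/min × 60 min/h ÷ 1000 mL/L = 1.398 L/h
Patient clearance = 0.18 × 1.398 = 0.2516 L/h
At steady state, dose per interval replaces the amount cleared in that interval: F·D/τ = CL·Css.
D = CL × Css × τ / F = 0.2516 × 0.128 × 6 / 0.4 = 0.4831 mg

0.483 mg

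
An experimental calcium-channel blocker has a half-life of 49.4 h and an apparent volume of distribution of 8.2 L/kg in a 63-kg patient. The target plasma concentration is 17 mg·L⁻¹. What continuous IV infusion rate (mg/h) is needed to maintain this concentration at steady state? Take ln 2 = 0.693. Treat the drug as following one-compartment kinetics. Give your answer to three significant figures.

Total Vd = 8.2 × 63 = 516.6 L
k = 0.693/49.4 = 0.01403 h⁻¹, so CL = k·Vd = 0.01403 × 516.6 = 7.248 L/h
Infusion rate = CL × Css = 7.248 × 17 = 123.2 mg/h

123 mg/h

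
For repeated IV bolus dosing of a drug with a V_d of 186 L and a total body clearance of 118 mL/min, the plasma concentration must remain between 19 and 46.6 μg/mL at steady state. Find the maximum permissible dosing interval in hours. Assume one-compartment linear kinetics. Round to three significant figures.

CL = 118 mL/min = 118 × 0.06 = 7.080 L/h
k = CL / Vd = 7.080 / 186.0 = 0.03806 h⁻¹
Between IV bolus doses, concentration decays as C = C₀·e^(−kτ), so C_peak/C_trough = e^(kτ).
τ_max = ln(C_peak/C_trough) / k = ln(46.6/19) / 0.03806 = 0.8972 / 0.03806 = 23.57 h

23.6 h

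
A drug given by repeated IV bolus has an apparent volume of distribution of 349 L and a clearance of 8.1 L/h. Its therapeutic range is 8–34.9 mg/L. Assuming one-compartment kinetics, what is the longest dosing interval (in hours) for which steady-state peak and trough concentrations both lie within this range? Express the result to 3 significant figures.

k = CL / Vd = 8.100 / 349.0 = 0.02321 h⁻¹
Between IV bolus doses, concentration decays as C = C₀·e^(−kτ), so C_peak/C_trough = e^(kτ).
τ_max = ln(C_peak/C_trough) / k = ln(34.9/8) / 0.02321 = 1.473 / 0.02321 = 63.46 h

63.5 h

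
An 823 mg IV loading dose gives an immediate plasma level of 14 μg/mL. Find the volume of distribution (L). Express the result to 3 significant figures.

Immediately after an IV bolus, C₀ = Dose / Vd, so Vd = Dose / C₀.
Vd = 823 / 14 = 58.79 L

58.8 L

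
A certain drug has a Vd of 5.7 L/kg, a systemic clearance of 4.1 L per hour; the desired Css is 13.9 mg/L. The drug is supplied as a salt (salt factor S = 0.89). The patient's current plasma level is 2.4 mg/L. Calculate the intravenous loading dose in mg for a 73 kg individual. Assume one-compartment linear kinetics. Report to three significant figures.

5380 mg

Total Vd = 5.7 × 73 = 416.1 L
The loading dose fills Vd to the target concentration.
Concentration deficit ΔC = 13.9 − 2.4 = 11.50 mg/L
LD = Vd × ΔC / S = 416.1 × 11.50 / 0.89 = 5377 mg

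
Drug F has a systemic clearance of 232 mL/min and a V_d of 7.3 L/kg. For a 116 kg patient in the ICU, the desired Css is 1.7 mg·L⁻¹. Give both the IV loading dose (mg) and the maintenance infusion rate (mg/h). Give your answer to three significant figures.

Vd(total) = 116 kg × 7.3 L/kg = 846.8 L
Loading: fill Vd to C_target → 846.8 L × 1.7 mg/L = 1440 mg
CL = 232 mL/min = 232 × 0.06 = 13.92 L/h
Maintenance infusion rate = CL × Css = 13.92 × 1.7 = 23.66 mg/h

(a) 1440 mg; (b) 23.7 mg/h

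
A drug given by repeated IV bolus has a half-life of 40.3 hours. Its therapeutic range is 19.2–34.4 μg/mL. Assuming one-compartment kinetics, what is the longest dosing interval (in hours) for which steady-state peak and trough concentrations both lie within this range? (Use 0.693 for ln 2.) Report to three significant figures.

33.9 h

k = 0.693 / t½ = 0.693 / 40.3 = 0.01720 h⁻¹
Between IV bolus doses, concentration decays as C = C₀·e^(−kτ), so C_peak/C_trough = e^(kτ).
τ_max = ln(C_peak/C_trough) / k = ln(34.4/19.2) / 0.01720 = 0.5831 / 0.01720 = 33.90 h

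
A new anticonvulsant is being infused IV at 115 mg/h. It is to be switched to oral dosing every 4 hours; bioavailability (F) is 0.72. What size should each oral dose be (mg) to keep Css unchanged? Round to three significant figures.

639 mg

To maintain the same Css, the systemic dosing rate must be unchanged: F·D/τ = infusion rate.
D = rate × τ / F = 115 × 4 / 0.72 = 638.9 mg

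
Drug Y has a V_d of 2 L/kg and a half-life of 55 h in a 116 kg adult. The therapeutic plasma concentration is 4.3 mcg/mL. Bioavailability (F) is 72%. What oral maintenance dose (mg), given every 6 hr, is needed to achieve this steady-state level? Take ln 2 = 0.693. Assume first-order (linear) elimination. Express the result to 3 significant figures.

105 mg

Total Vd = 2 × 116 = 232.0 L
CL = 0.693 × Vd / t½ = 0.693 × 232.0 / 55 = 2.923 L/h
D = CL × Css × τ / F = 2.923 × 4.3 × 6 / 0.72 = 104.7 mg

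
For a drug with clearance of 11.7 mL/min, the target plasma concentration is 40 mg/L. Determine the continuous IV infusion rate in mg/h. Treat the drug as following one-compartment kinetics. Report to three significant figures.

28.1 mg/h

CL = 11.7 mL/min = 11.7 × 0.06 = 0.7020 L/h
At steady state, infusion rate equals elimination rate: rate in = CL × Css.
R₀ = 0.7020 × 40 = 28.08 mg/h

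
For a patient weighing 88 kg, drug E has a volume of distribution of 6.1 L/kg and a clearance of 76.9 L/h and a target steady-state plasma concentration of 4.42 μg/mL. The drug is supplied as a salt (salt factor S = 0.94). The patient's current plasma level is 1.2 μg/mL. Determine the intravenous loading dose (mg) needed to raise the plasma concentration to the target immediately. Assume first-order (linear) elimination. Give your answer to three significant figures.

1840 mg

Vd = 6.1 L/kg × 88 kg = 536.8 L
The loading dose fills Vd to the target concentration.
Concentration deficit ΔC = 4.42 − 1.2 = 3.220 mg/L
LD = Vd × ΔC / S = 536.8 × 3.220 / 0.94 = 1839 mg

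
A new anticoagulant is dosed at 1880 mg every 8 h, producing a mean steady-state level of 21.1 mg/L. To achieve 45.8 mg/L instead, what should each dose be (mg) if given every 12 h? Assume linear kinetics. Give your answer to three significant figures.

6120 mg

With linear kinetics, Css is proportional to dose rate (D/τ) at fixed clearance.
D₂ = D₁ × (Css,target / Css,current) × (τ₂/τ₁) = 1880 × (45.8/21.1) × (12/8) = 6121 mg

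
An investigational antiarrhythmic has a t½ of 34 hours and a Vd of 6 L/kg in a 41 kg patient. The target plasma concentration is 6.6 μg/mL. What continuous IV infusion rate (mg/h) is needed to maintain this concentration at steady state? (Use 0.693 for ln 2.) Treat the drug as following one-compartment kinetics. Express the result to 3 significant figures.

Vd(total) = 41 kg × 6 L/kg = 246.0 L
k = 0.693/34 = 0.02038 h⁻¹, so CL = k·Vd = 0.02038 × 246.0 = 5.013 L/h
Infusion rate = CL × Css = 5.013 × 6.6 = 33.09 mg/h

33.1 mg/h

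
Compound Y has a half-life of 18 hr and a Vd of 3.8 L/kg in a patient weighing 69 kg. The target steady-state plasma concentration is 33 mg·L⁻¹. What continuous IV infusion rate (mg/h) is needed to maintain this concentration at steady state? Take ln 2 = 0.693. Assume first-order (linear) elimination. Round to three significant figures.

333 mg/h

Vd(total) = 69 kg × 3.8 L/kg = 262.2 L
CL = 0.693 × Vd / t½ = 0.693 × 262.2 / 18 = 10.09 L/h
Infusion rate = CL × Css = 10.09 × 33 = 333.0 mg/h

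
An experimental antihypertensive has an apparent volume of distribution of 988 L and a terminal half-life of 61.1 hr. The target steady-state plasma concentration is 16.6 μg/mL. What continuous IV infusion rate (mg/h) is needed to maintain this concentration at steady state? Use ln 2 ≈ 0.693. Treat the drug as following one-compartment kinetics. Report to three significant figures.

CL = 0.693 × Vd / t½ = 0.693 × 988.0 / 61.1 = 11.21 L/h
Infusion rate = CL × Css = 11.21 × 16.6 = 186.1 mg/h

186 mg/h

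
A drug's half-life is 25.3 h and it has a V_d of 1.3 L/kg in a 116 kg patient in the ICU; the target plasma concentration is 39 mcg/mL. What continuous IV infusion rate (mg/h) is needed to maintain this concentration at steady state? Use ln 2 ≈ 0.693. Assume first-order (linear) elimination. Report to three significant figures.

Vd(total) = 116 kg × 1.3 L/kg = 150.8 L
k = 0.693/25.3 = 0.02739 h⁻¹, so CL = k·Vd = 0.02739 × 150.8 = 4.130 L/h
Infusion rate = CL × Css = 4.130 × 39 = 161.1 mg/h

161 mg/h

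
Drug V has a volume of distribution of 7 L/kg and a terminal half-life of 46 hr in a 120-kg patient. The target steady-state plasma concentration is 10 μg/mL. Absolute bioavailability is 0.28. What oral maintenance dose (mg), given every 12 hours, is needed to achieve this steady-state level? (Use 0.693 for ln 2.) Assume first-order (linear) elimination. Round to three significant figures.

5420 mg

Vd = 7 L/kg × 120 kg = 840.0 L
CL = 0.693 × Vd / t½ = 0.693 × 840.0 / 46 = 12.65 L/h
D = CL × Css × τ / F = 12.65 × 10 × 12 / 0.28 = 5421 mg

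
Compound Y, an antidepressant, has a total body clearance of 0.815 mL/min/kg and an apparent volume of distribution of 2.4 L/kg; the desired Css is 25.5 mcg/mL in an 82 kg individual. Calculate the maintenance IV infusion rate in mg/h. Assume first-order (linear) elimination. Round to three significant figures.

CL = 0.815 mL/min/kg × 82 kg = 66.83 mL/min = 66.83 × 60/1000 = 4.010 L/h
R₀ = 4.010 × 25.5 = 102.3 mg/h

102 mg/h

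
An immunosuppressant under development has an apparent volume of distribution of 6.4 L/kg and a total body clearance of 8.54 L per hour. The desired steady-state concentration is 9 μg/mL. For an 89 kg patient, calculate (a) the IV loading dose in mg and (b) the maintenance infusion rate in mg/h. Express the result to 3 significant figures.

(a) 5130 mg; (b) 76.9 mg/h

Vd = 6.4 L/kg × 89 kg = 569.6 L
Loading dose = Vd × C = 569.6 × 9 = 5126 mg
Maintenance infusion rate = CL × Css = 8.540 × 9 = 76.86 mg/h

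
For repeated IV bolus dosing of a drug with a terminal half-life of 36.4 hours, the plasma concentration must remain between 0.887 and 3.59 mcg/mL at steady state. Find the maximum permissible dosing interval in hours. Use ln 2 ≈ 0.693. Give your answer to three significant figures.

k = 0.693 / t½ = 0.693 / 36.4 = 0.01904 h⁻¹
Between IV bolus doses, concentration decays as C = C₀·e^(−kτ), so C_peak/C_trough = e^(kτ).
τ_max = ln(C_peak/C_trough) / k = ln(3.59/0.887) / 0.01904 = 1.398 / 0.01904 = 73.42 h

73.4 h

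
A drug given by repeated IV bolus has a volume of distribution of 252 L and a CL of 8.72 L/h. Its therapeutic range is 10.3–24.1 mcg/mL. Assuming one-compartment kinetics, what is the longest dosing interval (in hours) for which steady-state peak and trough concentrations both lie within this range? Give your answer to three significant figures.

24.6 h

k = CL / Vd = 8.720 / 252.0 = 0.03460 h⁻¹
Between IV bolus doses, concentration decays as C = C₀·e^(−kτ), so C_peak/C_trough = e^(kτ).
τ_max = ln(C_peak/C_trough) / k = ln(24.1/10.3) / 0.03460 = 0.8501 / 0.03460 = 24.57 h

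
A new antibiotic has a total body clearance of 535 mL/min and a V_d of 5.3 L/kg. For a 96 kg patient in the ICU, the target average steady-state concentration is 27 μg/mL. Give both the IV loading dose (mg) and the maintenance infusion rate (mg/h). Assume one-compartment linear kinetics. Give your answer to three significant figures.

Vd = 5.3 L/kg × 96 kg = 508.8 L
Loading dose = Vd × C = 508.8 × 27 = 13740 mg
CL = 535 mL/min = 535 × 0.06 = 32.10 L/h
Infusion rate = 32.10 L/h × 27 mg/L = 866.7 mg/h

(a) 13700 mg; (b) 867 mg/h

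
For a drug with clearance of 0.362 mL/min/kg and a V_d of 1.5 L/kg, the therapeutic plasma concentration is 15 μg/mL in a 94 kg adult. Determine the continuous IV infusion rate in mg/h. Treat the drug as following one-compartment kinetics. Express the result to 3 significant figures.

30.6 mg/h

CL = 0.362 mL/min/kg × 94 kg = 34.03 mL/min = 34.03 × 60/1000 = 2.042 L/h
Rate = CL × Css = 2.042 × 15 = 30.63 mg/h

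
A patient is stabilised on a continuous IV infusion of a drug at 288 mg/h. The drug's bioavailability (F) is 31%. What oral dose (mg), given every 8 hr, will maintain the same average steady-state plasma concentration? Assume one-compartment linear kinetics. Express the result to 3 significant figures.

To maintain the same Css, the systemic dosing rate must be unchanged: F·D/τ = infusion rate.
D = rate × τ / F = 288 × 8 / 0.31 = 7432 mg

7430 mg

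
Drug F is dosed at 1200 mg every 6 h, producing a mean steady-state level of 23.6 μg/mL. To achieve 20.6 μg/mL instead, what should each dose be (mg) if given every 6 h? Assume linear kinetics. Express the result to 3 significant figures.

1050 mg

With linear kinetics, Css is proportional to dose rate (D/τ) at fixed clearance.
D₂ = D₁ × (Css,target / Css,current) = 1200 × 20.6/23.6 = 1047 mg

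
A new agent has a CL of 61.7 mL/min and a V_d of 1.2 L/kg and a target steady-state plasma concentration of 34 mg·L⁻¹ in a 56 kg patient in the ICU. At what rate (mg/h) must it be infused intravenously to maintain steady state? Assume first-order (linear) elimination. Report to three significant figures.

Convert clearance: 61.7 mL/min × 60 min/h ÷ 1000 mL/L = 3.702 L/h
R₀ = 3.702 × 34 = 125.9 mg/h

126 mg/h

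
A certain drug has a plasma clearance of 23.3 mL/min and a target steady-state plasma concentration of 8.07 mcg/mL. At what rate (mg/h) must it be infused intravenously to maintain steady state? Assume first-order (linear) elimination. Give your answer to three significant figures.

Convert clearance: 23.3 mL/min × 60 min/h ÷ 1000 mL/L = 1.398 L/h
Rate = CL × Css = 1.398 × 8.07 = 11.28 mg/h

11.3 mg/h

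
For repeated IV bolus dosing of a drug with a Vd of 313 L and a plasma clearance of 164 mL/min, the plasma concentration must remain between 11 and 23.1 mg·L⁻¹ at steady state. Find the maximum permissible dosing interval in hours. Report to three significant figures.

CL = 164 mL/min = 164 × 0.06 = 9.840 L/h
k = CL / Vd = 9.840 / 313.0 = 0.03144 h⁻¹
Between IV bolus doses, concentration decays as C = C₀·e^(−kτ), so C_peak/C_trough = e^(kτ).
τ_max = ln(C_peak/C_trough) / k = ln(23.1/11) / 0.03144 = 0.7419 / 0.03144 = 23.60 h

23.6 h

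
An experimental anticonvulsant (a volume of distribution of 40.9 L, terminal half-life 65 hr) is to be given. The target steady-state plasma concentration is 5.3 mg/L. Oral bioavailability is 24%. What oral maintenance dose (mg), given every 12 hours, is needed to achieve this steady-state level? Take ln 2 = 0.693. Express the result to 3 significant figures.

116 mg

CL = ln 2 · Vd / t½ = 0.693 × 40.90 / 65 = 0.4361 L/h
D = CL × Css × τ / F = 0.4361 × 5.3 × 12 / 0.24 = 115.6 mg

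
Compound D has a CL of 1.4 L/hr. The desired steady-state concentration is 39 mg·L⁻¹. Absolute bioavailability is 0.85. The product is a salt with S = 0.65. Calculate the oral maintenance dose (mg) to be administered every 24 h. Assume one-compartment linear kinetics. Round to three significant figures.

2370 mg

At steady state, dose per interval replaces the amount cleared in that interval: F·S·D/τ = CL·Css.
D = CL × Css × τ / F / S = 1.400 × 39 × 24 / 0.85 / 0.65 = 2372 mg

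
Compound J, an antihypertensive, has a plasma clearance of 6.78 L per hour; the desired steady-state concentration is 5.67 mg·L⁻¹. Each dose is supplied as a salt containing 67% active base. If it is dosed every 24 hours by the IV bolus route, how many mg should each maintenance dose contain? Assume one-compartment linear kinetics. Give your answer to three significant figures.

1380 mg

D = CL × Css × τ / S = 6.780 × 5.67 × 24 / 0.67 = 1377 mg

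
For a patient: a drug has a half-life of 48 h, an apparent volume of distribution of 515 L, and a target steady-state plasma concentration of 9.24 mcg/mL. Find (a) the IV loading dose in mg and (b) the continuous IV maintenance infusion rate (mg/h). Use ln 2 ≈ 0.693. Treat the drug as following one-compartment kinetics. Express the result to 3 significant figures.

(a) 4760 mg; (b) 68.7 mg/h

LD = Vd × C = 515.0 × 9.24 = 4759 mg
CL = 0.693 × Vd / t½ = 0.693 × 515.0 / 48 = 7.435 L/h
Infusion rate = CL × Css = 7.435 × 9.24 = 68.70 mg/h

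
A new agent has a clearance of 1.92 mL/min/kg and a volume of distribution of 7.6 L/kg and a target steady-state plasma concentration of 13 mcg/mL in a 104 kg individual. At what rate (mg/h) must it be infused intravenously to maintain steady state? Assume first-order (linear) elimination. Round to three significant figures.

156 mg/h

CL = 1.92 mL/min/kg × 104 kg = 199.7 mL/min = 199.7 × 60/1000 = 11.98 L/h
Maintenance depends on clearance, not Vd — rate in must match rate out.
R₀ = 11.98 × 13 = 155.7 mg/h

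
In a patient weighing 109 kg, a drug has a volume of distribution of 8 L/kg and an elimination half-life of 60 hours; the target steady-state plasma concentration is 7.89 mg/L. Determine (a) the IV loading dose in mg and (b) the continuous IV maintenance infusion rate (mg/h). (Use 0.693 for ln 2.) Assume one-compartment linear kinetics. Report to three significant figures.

Total Vd = 8 × 109 = 872.0 L
LD = Vd × C = 872.0 × 7.89 = 6880 mg
CL = 0.693 × Vd / t½ = 0.693 × 872.0 / 60 = 10.07 L/h
Infusion rate = CL × Css = 10.07 × 7.89 = 79.45 mg/h

(a) 6880 mg; (b) 79.5 mg/h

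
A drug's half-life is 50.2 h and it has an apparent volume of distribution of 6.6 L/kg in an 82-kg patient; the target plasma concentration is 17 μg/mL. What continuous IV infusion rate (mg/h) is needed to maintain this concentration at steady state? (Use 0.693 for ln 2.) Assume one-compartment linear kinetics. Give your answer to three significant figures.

Vd = 6.6 L/kg × 82 kg = 541.2 L
k = 0.693/50.2 = 0.01380 h⁻¹, so CL = k·Vd = 0.01380 × 541.2 = 7.469 L/h
Infusion rate = CL × Css = 7.469 × 17 = 127.0 mg/h

127 mg/h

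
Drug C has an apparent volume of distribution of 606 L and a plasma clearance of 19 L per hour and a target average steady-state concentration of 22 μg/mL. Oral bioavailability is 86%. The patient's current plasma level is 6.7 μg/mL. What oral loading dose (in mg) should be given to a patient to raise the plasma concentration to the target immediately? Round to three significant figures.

10800 mg

Concentration deficit ΔC = 22 − 6.7 = 15.30 mg/L
LD = Vd × ΔC / F = 606.0 × 15.30 / 0.86 = 10780 mg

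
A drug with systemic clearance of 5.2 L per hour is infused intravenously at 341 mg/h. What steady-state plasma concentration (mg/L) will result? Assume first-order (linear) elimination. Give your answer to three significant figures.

65.6 mg/L

Css = rate / CL = 341 / 5.200 = 65.58 mg/L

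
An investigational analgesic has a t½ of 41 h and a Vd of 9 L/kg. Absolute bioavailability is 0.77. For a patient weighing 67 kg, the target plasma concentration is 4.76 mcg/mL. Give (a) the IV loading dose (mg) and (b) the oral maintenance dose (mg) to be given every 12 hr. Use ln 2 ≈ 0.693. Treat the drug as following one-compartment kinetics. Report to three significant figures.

Vd(total) = 67 kg × 9 L/kg = 603.0 L
LD = Vd × C = 603.0 × 4.76 = 2870 mg
CL = 0.693 × Vd / t½ = 0.693 × 603.0 / 41 = 10.19 L/h
D = CL × Css × τ / F = 10.19 × 4.76 × 12 / 0.77 = 755.9 mg

(a) 2870 mg; (b) 756 mg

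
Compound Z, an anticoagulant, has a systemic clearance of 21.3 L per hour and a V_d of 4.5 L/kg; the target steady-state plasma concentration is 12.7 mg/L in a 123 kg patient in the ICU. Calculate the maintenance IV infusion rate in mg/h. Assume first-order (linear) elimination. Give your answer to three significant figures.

271 mg/h

Infusion rate = CL · Css = 21.30 L/h × 12.7 mg/L = 270.5 mg/h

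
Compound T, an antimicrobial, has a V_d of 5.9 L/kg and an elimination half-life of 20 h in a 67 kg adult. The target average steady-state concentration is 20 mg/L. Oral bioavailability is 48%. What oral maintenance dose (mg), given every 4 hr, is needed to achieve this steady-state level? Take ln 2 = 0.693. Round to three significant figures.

Vd = 5.9 L/kg × 67 kg = 395.3 L
k = 0.693/20 = 0.03465 h⁻¹, so CL = k·Vd = 0.03465 × 395.3 = 13.70 L/h
D = CL × Css × τ / F = 13.70 × 20 × 4 / 0.48 = 2283 mg

2280 mg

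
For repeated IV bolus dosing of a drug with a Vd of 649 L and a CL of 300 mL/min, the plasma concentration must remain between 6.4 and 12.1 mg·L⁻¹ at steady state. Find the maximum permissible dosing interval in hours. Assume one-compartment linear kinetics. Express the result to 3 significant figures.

Convert clearance: 300 mL/min × 60 min/h ÷ 1000 mL/L = 18.00 L/h
k = CL / Vd = 18.00 / 649.0 = 0.02773 h⁻¹
Between IV bolus doses, concentration decays as C = C₀·e^(−kτ), so C_peak/C_trough = e^(kτ).
τ_max = ln(C_peak/C_trough) / k = ln(12.1/6.4) / 0.02773 = 0.6369 / 0.02773 = 22.97 h

23.0 h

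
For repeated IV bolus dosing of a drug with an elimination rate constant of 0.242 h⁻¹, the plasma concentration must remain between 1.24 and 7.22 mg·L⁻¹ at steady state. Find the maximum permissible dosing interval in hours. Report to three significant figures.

Between IV bolus doses, concentration decays as C = C₀·e^(−kτ), so C_peak/C_trough = e^(kτ).
τ_max = ln(C_peak/C_trough) / k = ln(7.22/1.24) / 0.2420 = 1.762 / 0.2420 = 7.281 h

7.28 h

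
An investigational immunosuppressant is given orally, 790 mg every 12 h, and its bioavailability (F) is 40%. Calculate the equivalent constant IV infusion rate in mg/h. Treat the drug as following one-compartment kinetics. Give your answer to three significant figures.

26.3 mg/h

Equivalent systemic input: infusion rate = F·D/τ.
Rate = 0.4 × 790 / 12 = 26.33 mg/h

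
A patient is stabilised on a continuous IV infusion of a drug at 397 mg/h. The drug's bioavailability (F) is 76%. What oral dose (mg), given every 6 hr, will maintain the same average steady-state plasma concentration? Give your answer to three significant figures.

3130 mg

To maintain the same Css, the systemic dosing rate must be unchanged: F·D/τ = infusion rate.
D = rate × τ / F = 397 × 6 / 0.76 = 3134 mg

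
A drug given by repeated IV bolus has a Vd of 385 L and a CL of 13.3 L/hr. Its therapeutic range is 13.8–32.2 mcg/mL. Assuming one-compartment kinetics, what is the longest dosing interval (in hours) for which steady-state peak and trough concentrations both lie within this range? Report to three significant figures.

24.5 h

k = CL / Vd = 13.30 / 385.0 = 0.03455 h⁻¹
Between IV bolus doses, concentration decays as C = C₀·e^(−kτ), so C_peak/C_trough = e^(kτ).
τ_max = ln(C_peak/C_trough) / k = ln(32.2/13.8) / 0.03455 = 0.8473 / 0.03455 = 24.52 h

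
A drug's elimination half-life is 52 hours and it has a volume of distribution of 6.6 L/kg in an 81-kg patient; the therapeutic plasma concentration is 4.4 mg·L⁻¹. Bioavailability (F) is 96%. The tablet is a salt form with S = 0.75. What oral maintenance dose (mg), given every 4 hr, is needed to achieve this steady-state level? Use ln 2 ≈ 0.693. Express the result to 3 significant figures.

Total Vd = 6.6 × 81 = 534.6 L
CL = ln 2 · Vd / t½ = 0.693 × 534.6 / 52 = 7.125 L/h
D = CL × Css × τ / F / S = 7.125 × 4.4 × 4 / 0.96 / 0.75 = 174.2 mg

174 mg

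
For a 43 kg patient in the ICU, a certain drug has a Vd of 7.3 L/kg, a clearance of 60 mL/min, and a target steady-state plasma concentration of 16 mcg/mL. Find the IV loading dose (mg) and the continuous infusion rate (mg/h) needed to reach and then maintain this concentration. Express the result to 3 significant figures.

Vd(total) = 43 kg × 7.3 L/kg = 313.9 L
LD = Vd · C_target = 313.9 × 16 = 5022 mg
Convert clearance: 60 mL/min × 60 min/h ÷ 1000 mL/L = 3.600 L/h
Maintenance infusion rate = CL × Css = 3.600 × 16 = 57.60 mg/h

(a) 5020 mg; (b) 57.6 mg/h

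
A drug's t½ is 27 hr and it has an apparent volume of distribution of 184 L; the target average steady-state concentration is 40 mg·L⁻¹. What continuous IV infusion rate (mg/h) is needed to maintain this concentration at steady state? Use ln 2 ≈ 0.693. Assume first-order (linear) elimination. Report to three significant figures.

189 mg/h

CL = 0.693 × Vd / t½ = 0.693 × 184.0 / 27 = 4.723 L/h
Infusion rate = CL × Css = 4.723 × 40 = 188.9 mg/h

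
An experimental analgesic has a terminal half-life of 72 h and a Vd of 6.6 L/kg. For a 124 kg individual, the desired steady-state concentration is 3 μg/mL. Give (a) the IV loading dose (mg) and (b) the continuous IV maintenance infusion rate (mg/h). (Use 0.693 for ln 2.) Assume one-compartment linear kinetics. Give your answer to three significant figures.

Total Vd = 6.6 × 124 = 818.4 L
LD = Vd × C = 818.4 × 3 = 2455 mg
CL = 0.693 × Vd / t½ = 0.693 × 818.4 / 72 = 7.877 L/h
Infusion rate = CL × Css = 7.877 × 3 = 23.63 mg/h

(a) 2460 mg; (b) 23.6 mg/h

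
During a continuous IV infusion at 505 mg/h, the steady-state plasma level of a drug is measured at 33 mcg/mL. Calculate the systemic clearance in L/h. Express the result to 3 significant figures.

At steady state, infusion rate = CL × Css, so CL = rate / Css.
CL = 505 / 33 = 15.30 L/h

15.3 L/h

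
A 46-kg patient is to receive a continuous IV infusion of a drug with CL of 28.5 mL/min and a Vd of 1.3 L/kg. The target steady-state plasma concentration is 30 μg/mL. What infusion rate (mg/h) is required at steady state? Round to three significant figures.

CL = 28.5 mL/min = 28.5 × 0.06 = 1.710 L/h
Rate = CL × Css = 1.710 × 30 = 51.30 mg/h

51.3 mg/h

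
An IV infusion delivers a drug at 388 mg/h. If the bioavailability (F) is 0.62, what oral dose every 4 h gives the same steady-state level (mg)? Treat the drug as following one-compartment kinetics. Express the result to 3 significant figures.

To maintain the same Css, the systemic dosing rate must be unchanged: F·D/τ = infusion rate.
D = rate × τ / F = 388 × 4 / 0.62 = 2503 mg

2500 mg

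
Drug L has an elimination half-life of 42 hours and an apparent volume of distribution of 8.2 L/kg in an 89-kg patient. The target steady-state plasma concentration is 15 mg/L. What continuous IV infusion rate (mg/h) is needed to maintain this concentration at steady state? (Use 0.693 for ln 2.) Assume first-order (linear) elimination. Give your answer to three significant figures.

181 mg/h

Total Vd = 8.2 × 89 = 729.8 L
k = 0.693/42 = 0.01650 h⁻¹, so CL = k·Vd = 0.01650 × 729.8 = 12.04 L/h
Infusion rate = CL × Css = 12.04 × 15 = 180.6 mg/h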